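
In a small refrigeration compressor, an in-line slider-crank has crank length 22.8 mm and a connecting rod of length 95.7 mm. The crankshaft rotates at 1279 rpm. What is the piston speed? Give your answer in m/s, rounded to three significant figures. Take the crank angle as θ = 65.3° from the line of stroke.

ω = 2π·1279/60 = 133.9 rad/s
For an in-line slider-crank, x = r cosθ + √(L² − r² sin²θ), so v = −rω sinθ·[1 + r cosθ/√(L² − r² sin²θ)].
With r = 0.0228 m, L = 0.0957 m, θ = 65.3°: √(L² − r² sin²θ) = 0.093431 m.
v = −0.0228·133.9·0.90851·[1 + 0.0228·0.41787/0.093431] = -3.0573 m/s.
|v| = 3.0573 m/s.

3.06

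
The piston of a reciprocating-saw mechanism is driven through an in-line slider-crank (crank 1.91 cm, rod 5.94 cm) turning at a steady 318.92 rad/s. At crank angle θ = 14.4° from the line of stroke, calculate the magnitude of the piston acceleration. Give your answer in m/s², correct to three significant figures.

ω = 318.9 rad/s
x(θ) = r cosθ + √(L² − r² sin²θ); with ω constant, a = ω²·d²x/dθ².
d²x/dθ² = −r cosθ − r²(cos2θ)/√u − r⁴ sin²2θ/(4u^{3/2}),  u = L² − r² sin²θ = 0.0035058 m².
Substituting r = 0.0191 m, L = 0.0594 m, θ = 14.4°: d²x/dθ² = -0.023936 m.
a = ω²·d²x/dθ² = (318.9)²·(-0.023936) = -2434.6 m/s²;  |a| = 2434.6 m/s².

2430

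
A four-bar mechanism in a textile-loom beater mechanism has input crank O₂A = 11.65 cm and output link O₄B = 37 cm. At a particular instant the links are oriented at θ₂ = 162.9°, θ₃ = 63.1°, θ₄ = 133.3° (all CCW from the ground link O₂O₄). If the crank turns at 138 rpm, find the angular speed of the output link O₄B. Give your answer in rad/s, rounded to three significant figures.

4.77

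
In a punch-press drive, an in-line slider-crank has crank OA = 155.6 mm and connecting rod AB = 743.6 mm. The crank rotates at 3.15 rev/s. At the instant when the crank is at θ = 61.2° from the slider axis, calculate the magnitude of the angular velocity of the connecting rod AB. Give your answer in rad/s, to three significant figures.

2.03

ω = 19.79 rad/s (converted from 3.15 rev/s).
The rod makes angle φ with the slider axis where L sinφ = r sinθ; differentiating, L cosφ·φ̇ = r ω cosθ.
L cosφ = √(L² − r² sin²θ) = 0.73099 m.
|ω_rod| = r ω |cosθ| / √(L² − r² sin²θ) = 0.1556·19.79·0.48175/0.73099 = 2.0296 rad/s.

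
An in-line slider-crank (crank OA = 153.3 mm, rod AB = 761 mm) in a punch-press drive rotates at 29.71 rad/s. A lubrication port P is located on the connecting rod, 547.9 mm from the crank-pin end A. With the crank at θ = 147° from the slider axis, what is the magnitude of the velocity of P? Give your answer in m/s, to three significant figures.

ω = 29.71 rad/s.  Crank-pin speed |V_A| = rω = 4.5545 m/s, perpendicular to OA.
Rod angle: sinφ = −(r/L) sinθ ⇒ φ = -6.299°; ω_rod = −rω cosθ/√(L²−r²sin²θ) = +5.0499 rad/s.
V_P = V_A + ω_rod × AP, with AP = 0.5479 m along the rod.
Components: V_Px = −rω sinθ − a·ω_rod·sinφ = -2.177 m/s;  V_Py = rω cosθ + a·ω_rod·cosφ = -1.0696 m/s.
|V_P| = √(V_Px² + V_Py²) = 2.4256 m/s.

2.43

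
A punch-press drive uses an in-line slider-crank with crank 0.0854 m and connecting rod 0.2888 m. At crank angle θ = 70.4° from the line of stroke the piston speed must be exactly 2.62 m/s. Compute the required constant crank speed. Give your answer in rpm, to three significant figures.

For an in-line slider-crank, |v_piston| = rω|sinθ|·[1 + r cosθ/√(L² − r² sin²θ)].
With r = 0.0854 m, L = 0.2888 m, θ = 70.4°: the bracketed kinematic factor |dx/dθ| = 0.088761 m.
ω = v/|dx/dθ| = 2.62/0.088761 = 29.517 rad/s.
N = 60ω/(2π) = 281.87 rpm.

282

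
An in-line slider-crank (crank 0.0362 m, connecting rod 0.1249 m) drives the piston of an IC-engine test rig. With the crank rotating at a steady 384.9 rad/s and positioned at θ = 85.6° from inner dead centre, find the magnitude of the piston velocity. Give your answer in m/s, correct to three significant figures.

14.2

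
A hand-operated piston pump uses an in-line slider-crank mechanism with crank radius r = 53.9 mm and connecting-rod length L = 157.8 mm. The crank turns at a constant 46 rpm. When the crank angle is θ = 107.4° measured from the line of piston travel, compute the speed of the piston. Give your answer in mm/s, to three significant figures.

221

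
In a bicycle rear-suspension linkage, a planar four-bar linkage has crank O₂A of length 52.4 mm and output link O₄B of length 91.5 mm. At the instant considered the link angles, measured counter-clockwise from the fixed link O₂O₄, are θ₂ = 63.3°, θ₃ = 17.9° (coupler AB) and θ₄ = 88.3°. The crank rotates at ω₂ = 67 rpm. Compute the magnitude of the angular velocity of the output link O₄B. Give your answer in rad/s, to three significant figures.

ω₂ = 7.016 rad/s (from 67 rpm).
Differentiating the loop-closure r₂e^{iθ₂}+r₃e^{iθ₃}=r₁+r₄e^{iθ₄} gives r₂ω₂e^{iθ₂}+r₃ω₃e^{iθ₃}=r₄ω₄e^{iθ₄}.
Eliminating the other unknown: ω₄ = r₂ω₂ sin(θ₂−θ₃) / [r₄ sin(θ₄−θ₃)].
Numerator sine = +0.71203; denominator sine = +0.94206.
Result = 0.0524·7.016·(+0.71203) / (0.0915·(+0.94206)) = +3.0369 rad/s; magnitude 3.0369 rad/s.

3.04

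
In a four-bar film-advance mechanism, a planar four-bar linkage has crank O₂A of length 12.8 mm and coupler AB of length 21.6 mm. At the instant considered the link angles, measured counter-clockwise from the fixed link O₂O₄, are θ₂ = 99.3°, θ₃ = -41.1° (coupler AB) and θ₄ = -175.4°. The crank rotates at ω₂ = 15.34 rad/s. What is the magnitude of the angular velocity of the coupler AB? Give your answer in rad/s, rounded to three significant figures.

ω₂ = 15.34 rad/s
Differentiating the loop-closure r₂e^{iθ₂}+r₃e^{iθ₃}=r₁+r₄e^{iθ₄} gives r₂ω₂e^{iθ₂}+r₃ω₃e^{iθ₃}=r₄ω₄e^{iθ₄}.
Eliminating the other unknown: ω₃ = r₂ω₂ sin(θ₄−θ₂) / [r₃ sin(θ₃−θ₄)].
Numerator sine = +0.99664; denominator sine = +0.71569.
Result = 0.0128·15.34·(+0.99664) / (0.0216·(+0.71569)) = +12.659 rad/s; magnitude 12.659 rad/s.

12.7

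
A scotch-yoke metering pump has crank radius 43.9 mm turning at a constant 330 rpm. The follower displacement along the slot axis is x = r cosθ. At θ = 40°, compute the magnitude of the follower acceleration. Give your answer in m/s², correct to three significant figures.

40.2

ω = 34.56 rad/s (from 330 rpm).
x = r cosθ ⇒ ẍ = −rω² cosθ (ω constant).
|a| = rω²|cosθ| = 0.0439·(34.56)²·|cos 40°| = 40.161 m/s².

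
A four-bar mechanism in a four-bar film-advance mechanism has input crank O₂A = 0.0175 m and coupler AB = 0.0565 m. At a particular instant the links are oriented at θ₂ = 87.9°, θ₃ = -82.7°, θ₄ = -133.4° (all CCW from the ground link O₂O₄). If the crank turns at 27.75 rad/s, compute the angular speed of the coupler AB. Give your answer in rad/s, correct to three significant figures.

7.33

ω₂ = 27.75 rad/s
Differentiating the loop-closure r₂e^{iθ₂}+r₃e^{iθ₃}=r₁+r₄e^{iθ₄} gives r₂ω₂e^{iθ₂}+r₃ω₃e^{iθ₃}=r₄ω₄e^{iθ₄}.
Eliminating the other unknown: ω₃ = r₂ω₂ sin(θ₄−θ₂) / [r₃ sin(θ₃−θ₄)].
Numerator sine = +0.66000; denominator sine = +0.77384.
Result = 0.0175·27.75·(+0.66000) / (0.0565·(+0.77384)) = +7.3307 rad/s; magnitude 7.3307 rad/s.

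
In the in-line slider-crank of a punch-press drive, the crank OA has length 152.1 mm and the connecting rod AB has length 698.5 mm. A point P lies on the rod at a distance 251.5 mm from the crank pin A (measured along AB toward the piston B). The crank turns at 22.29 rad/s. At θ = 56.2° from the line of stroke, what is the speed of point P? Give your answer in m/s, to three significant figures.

ω = 22.29 rad/s.  Crank-pin speed |V_A| = rω = 3.3903 m/s, perpendicular to OA.
Rod angle: sinφ = −(r/L) sinθ ⇒ φ = -10.425°; ω_rod = −rω cosθ/√(L²−r²sin²θ) = -2.7454 rad/s.
V_P = V_A + ω_rod × AP, with AP = 0.2515 m along the rod.
Components: V_Px = −rω sinθ − a·ω_rod·sinφ = -2.9422 m/s;  V_Py = rω cosθ + a·ω_rod·cosφ = +1.2069 m/s.
|V_P| = √(V_Px² + V_Py²) = 3.1802 m/s.

3.18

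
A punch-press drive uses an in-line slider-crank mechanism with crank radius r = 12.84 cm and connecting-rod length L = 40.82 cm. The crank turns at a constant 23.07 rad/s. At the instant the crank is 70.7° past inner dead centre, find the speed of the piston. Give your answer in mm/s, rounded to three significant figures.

3100

ω = 23.07 rad/s
For an in-line slider-crank, x = r cosθ + √(L² − r² sin²θ), so v = −rω sinθ·[1 + r cosθ/√(L² − r² sin²θ)].
With r = 0.1284 m, L = 0.4082 m, θ = 70.7°: √(L² − r² sin²θ) = 0.3898 m.
v = −0.1284·23.07·0.94380·[1 + 0.1284·0.33051/0.3898] = -3.1001 m/s.
|v| = 3.1001 m/s = 3100.1 mm/s.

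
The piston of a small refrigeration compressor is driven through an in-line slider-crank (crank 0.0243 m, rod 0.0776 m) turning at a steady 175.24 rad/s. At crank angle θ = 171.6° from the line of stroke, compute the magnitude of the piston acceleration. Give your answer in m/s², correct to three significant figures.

ω = 175.2 rad/s
x(θ) = r cosθ + √(L² − r² sin²θ); with ω constant, a = ω²·d²x/dθ².
d²x/dθ² = −r cosθ − r²(cos2θ)/√u − r⁴ sin²2θ/(4u^{3/2}),  u = L² − r² sin²θ = 0.00600916 m².
Substituting r = 0.0243 m, L = 0.0776 m, θ = 171.6°: d²x/dθ² = +0.016731 m.
a = ω²·d²x/dθ² = (175.2)²·(+0.016731) = +513.81 m/s²;  |a| = 513.81 m/s².

514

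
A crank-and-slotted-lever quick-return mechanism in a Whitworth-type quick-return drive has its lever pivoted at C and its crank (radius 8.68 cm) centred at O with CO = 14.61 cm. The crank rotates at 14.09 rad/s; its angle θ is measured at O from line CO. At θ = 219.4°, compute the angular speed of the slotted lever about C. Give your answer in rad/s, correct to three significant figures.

3.44

ω = 14.09 rad/s
Crank pin A relative to C: A = (d + r cosθ, r sinθ); lever angle φ = atan2(r sinθ, d + r cosθ).
Differentiating tanφ: φ̇ = rω(d cosθ + r)/(d² + r² + 2dr cosθ).
d² + r² + 2dr cosθ = |CA|² = 0.00928064 m²;  d cosθ + r = -0.026096 m.
|ω_lever| = |0.0868·14.09·-0.026096| / 0.00928064 = 3.439 rad/s.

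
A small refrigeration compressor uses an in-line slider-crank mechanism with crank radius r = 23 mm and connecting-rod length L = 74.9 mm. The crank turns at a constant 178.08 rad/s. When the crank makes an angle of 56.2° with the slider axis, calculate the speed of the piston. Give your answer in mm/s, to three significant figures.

4000

ω = 178.1 rad/s
For an in-line slider-crank, x = r cosθ + √(L² − r² sin²θ), so v = −rω sinθ·[1 + r cosθ/√(L² − r² sin²θ)].
With r = 0.023 m, L = 0.0749 m, θ = 56.2°: √(L² − r² sin²θ) = 0.07242 m.
v = −0.023·178.1·0.83098·[1 + 0.023·0.55630/0.07242] = -4.0049 m/s.
|v| = 4.0049 m/s = 4004.9 mm/s.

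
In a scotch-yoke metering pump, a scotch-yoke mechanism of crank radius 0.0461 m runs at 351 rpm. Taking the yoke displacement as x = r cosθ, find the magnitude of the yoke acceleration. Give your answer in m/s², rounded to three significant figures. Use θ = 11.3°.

61.1

ω = 36.76 rad/s (from 351 rpm).
x = r cosθ ⇒ ẍ = −rω² cosθ (ω constant).
|a| = rω²|cosθ| = 0.0461·(36.76)²·|cos 11.3°| = 61.076 m/s².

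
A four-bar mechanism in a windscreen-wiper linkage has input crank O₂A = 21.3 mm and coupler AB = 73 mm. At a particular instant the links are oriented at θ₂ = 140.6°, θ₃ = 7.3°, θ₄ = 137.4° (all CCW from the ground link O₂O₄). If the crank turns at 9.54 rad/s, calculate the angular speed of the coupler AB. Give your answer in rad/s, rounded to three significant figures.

ω₂ = 9.54 rad/s
Differentiating the loop-closure r₂e^{iθ₂}+r₃e^{iθ₃}=r₁+r₄e^{iθ₄} gives r₂ω₂e^{iθ₂}+r₃ω₃e^{iθ₃}=r₄ω₄e^{iθ₄}.
Eliminating the other unknown: ω₃ = r₂ω₂ sin(θ₄−θ₂) / [r₃ sin(θ₃−θ₄)].
Numerator sine = -0.05582; denominator sine = -0.76492.
Result = 0.0213·9.54·(-0.05582) / (0.073·(-0.76492)) = +0.20314 rad/s; magnitude 0.20314 rad/s.

0.203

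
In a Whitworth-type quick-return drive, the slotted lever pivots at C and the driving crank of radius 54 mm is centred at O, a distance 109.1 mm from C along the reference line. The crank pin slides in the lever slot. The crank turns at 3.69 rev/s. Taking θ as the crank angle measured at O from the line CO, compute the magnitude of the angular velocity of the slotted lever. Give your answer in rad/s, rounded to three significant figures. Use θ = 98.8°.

ω = 23.18 rad/s (from 3.69 rev/s).
Crank pin A relative to C: A = (d + r cosθ, r sinθ); lever angle φ = atan2(r sinθ, d + r cosθ).
Differentiating tanφ: φ̇ = rω(d cosθ + r)/(d² + r² + 2dr cosθ).
d² + r² + 2dr cosθ = |CA|² = 0.0130162 m²;  d cosθ + r = +0.037309 m.
|ω_lever| = |0.054·23.18·+0.037309| / 0.0130162 = 3.5887 rad/s.

3.59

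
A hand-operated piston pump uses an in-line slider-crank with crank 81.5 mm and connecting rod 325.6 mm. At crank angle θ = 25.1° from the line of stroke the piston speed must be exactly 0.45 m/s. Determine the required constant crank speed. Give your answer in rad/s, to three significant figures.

10.6

For an in-line slider-crank, |v_piston| = rω|sinθ|·[1 + r cosθ/√(L² − r² sin²θ)].
With r = 0.0815 m, L = 0.3256 m, θ = 25.1°: the bracketed kinematic factor |dx/dθ| = 0.042453 m.
ω = v/|dx/dθ| = 0.45/0.042453 = 10.6 rad/s.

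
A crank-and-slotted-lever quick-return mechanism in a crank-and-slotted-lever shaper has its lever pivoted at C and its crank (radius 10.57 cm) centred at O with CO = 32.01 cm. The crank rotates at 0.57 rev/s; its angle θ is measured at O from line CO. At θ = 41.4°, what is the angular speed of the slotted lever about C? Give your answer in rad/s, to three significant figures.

ω = 3.581 rad/s (from 0.57 rev/s).
Crank pin A relative to C: A = (d + r cosθ, r sinθ); lever angle φ = atan2(r sinθ, d + r cosθ).
Differentiating tanφ: φ̇ = rω(d cosθ + r)/(d² + r² + 2dr cosθ).
d² + r² + 2dr cosθ = |CA|² = 0.164396 m²;  d cosθ + r = +0.34581 m.
|ω_lever| = |0.1057·3.581·+0.34581| / 0.164396 = 0.7963 rad/s.

0.796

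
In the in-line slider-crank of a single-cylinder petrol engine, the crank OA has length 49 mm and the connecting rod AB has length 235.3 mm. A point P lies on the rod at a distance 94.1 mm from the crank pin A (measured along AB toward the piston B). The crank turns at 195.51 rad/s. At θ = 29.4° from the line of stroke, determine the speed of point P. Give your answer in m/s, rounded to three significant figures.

7.11

ω = 195.5 rad/s.  Crank-pin speed |V_A| = rω = 9.58 m/s, perpendicular to OA.
Rod angle: sinφ = −(r/L) sinθ ⇒ φ = -5.867°; ω_rod = −rω cosθ/√(L²−r²sin²θ) = -35.657 rad/s.
V_P = V_A + ω_rod × AP, with AP = 0.0941 m along the rod.
Components: V_Px = −rω sinθ − a·ω_rod·sinφ = -5.0459 m/s;  V_Py = rω cosθ + a·ω_rod·cosφ = +5.0084 m/s.
|V_P| = √(V_Px² + V_Py²) = 7.1095 m/s.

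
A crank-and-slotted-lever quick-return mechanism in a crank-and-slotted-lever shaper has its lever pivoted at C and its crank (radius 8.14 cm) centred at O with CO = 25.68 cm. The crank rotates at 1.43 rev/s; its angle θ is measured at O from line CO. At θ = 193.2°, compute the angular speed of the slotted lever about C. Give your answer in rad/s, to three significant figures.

3.87

ω = 8.985 rad/s (from 1.43 rev/s).
Crank pin A relative to C: A = (d + r cosθ, r sinθ); lever angle φ = atan2(r sinθ, d + r cosθ).
Differentiating tanφ: φ̇ = rω(d cosθ + r)/(d² + r² + 2dr cosθ).
d² + r² + 2dr cosθ = |CA|² = 0.0318697 m²;  d cosθ + r = -0.16862 m.
|ω_lever| = |0.0814·8.985·-0.16862| / 0.0318697 = 3.8695 rad/s.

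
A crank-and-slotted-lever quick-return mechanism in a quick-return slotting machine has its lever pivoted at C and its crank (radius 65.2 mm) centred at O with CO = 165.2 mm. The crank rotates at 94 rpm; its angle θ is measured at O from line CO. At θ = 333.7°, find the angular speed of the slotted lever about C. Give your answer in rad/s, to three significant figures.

2.69

ω = 9.844 rad/s (from 94 rpm).
Crank pin A relative to C: A = (d + r cosθ, r sinθ); lever angle φ = atan2(r sinθ, d + r cosθ).
Differentiating tanφ: φ̇ = rω(d cosθ + r)/(d² + r² + 2dr cosθ).
d² + r² + 2dr cosθ = |CA|² = 0.0508543 m²;  d cosθ + r = +0.2133 m.
|ω_lever| = |0.0652·9.844·+0.2133| / 0.0508543 = 2.6919 rad/s.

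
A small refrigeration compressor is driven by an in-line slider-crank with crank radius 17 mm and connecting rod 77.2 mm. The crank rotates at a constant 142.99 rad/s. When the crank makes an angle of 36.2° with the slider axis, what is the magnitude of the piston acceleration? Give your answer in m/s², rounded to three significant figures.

ω = 143 rad/s
x(θ) = r cosθ + √(L² − r² sin²θ); with ω constant, a = ω²·d²x/dθ².
d²x/dθ² = −r cosθ − r²(cos2θ)/√u − r⁴ sin²2θ/(4u^{3/2}),  u = L² − r² sin²θ = 0.00585903 m².
Substituting r = 0.017 m, L = 0.0772 m, θ = 36.2°: d²x/dθ² = -0.014902 m.
a = ω²·d²x/dθ² = (143)²·(-0.014902) = -304.69 m/s²;  |a| = 304.69 m/s².

305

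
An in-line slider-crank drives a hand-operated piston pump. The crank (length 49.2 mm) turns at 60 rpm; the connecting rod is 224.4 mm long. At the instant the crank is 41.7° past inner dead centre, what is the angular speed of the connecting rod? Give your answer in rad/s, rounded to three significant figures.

1.04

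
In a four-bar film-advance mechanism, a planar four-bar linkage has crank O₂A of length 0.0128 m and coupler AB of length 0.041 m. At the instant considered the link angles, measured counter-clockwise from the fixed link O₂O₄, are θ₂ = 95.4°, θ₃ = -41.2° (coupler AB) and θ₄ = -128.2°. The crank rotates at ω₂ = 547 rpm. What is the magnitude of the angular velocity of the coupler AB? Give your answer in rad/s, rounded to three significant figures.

ω₂ = 57.28 rad/s (from 547 rpm).
Differentiating the loop-closure r₂e^{iθ₂}+r₃e^{iθ₃}=r₁+r₄e^{iθ₄} gives r₂ω₂e^{iθ₂}+r₃ω₃e^{iθ₃}=r₄ω₄e^{iθ₄}.
Eliminating the other unknown: ω₃ = r₂ω₂ sin(θ₄−θ₂) / [r₃ sin(θ₃−θ₄)].
Numerator sine = +0.68962; denominator sine = +0.99863.
Result = 0.0128·57.28·(+0.68962) / (0.041·(+0.99863)) = +12.349 rad/s; magnitude 12.349 rad/s.

12.3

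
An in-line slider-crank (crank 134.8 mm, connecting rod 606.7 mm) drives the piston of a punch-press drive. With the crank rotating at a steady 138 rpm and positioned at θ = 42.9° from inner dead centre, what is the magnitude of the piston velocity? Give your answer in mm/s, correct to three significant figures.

1540

ω = 2π·138/60 = 14.45 rad/s
For an in-line slider-crank, x = r cosθ + √(L² − r² sin²θ), so v = −rω sinθ·[1 + r cosθ/√(L² − r² sin²θ)].
With r = 0.1348 m, L = 0.6067 m, θ = 42.9°: √(L² − r² sin²θ) = 0.59972 m.
v = −0.1348·14.45·0.68072·[1 + 0.1348·0.73254/0.59972] = -1.5444 m/s.
|v| = 1.5444 m/s = 1544.4 mm/s.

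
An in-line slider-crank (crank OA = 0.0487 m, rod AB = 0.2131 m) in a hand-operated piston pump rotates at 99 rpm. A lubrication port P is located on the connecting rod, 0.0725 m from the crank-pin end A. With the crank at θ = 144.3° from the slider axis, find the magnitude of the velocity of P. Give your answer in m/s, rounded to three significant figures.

0.386

ω = 10.37 rad/s.  Crank-pin speed |V_A| = rω = 0.50489 m/s, perpendicular to OA.
Rod angle: sinφ = −(r/L) sinθ ⇒ φ = -7.664°; ω_rod = −rω cosθ/√(L²−r²sin²θ) = +1.9414 rad/s.
V_P = V_A + ω_rod × AP, with AP = 0.0725 m along the rod.
Components: V_Px = −rω sinθ − a·ω_rod·sinφ = -0.27585 m/s;  V_Py = rω cosθ + a·ω_rod·cosφ = -0.27052 m/s.
|V_P| = √(V_Px² + V_Py²) = 0.38636 m/s.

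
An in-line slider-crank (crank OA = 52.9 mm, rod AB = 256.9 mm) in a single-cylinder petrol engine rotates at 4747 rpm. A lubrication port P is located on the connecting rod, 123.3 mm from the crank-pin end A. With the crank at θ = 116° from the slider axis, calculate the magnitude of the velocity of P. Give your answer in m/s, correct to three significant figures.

ω = 497.1 rad/s.  Crank-pin speed |V_A| = rω = 26.297 m/s, perpendicular to OA.
Rod angle: sinφ = −(r/L) sinθ ⇒ φ = -10.666°; ω_rod = −rω cosθ/√(L²−r²sin²θ) = +45.661 rad/s.
V_P = V_A + ω_rod × AP, with AP = 0.1233 m along the rod.
Components: V_Px = −rω sinθ − a·ω_rod·sinφ = -22.593 m/s;  V_Py = rω cosθ + a·ω_rod·cosφ = -5.995 m/s.
|V_P| = √(V_Px² + V_Py²) = 23.375 m/s.

23.4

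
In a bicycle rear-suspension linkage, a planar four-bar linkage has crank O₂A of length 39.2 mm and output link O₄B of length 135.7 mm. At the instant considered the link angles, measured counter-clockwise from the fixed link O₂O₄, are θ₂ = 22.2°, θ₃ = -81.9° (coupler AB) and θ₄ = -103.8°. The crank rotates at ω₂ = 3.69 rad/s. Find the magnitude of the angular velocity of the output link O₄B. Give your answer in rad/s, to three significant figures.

ω₂ = 3.69 rad/s
Differentiating the loop-closure r₂e^{iθ₂}+r₃e^{iθ₃}=r₁+r₄e^{iθ₄} gives r₂ω₂e^{iθ₂}+r₃ω₃e^{iθ₃}=r₄ω₄e^{iθ₄}.
Eliminating the other unknown: ω₄ = r₂ω₂ sin(θ₂−θ₃) / [r₄ sin(θ₄−θ₃)].
Numerator sine = +0.96987; denominator sine = -0.37299.
Result = 0.0392·3.69·(+0.96987) / (0.1357·(-0.37299)) = -2.7717 rad/s; magnitude 2.7717 rad/s.

2.77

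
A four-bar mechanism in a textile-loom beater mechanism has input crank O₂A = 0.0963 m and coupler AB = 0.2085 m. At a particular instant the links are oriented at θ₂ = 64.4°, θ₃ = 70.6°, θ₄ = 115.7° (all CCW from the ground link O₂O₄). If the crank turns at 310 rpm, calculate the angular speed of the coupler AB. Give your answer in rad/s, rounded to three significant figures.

ω₂ = 32.46 rad/s (from 310 rpm).
Differentiating the loop-closure r₂e^{iθ₂}+r₃e^{iθ₃}=r₁+r₄e^{iθ₄} gives r₂ω₂e^{iθ₂}+r₃ω₃e^{iθ₃}=r₄ω₄e^{iθ₄}.
Eliminating the other unknown: ω₃ = r₂ω₂ sin(θ₄−θ₂) / [r₃ sin(θ₃−θ₄)].
Numerator sine = +0.78043; denominator sine = -0.70834.
Result = 0.0963·32.46·(+0.78043) / (0.2085·(-0.70834)) = -16.52 rad/s; magnitude 16.52 rad/s.

16.5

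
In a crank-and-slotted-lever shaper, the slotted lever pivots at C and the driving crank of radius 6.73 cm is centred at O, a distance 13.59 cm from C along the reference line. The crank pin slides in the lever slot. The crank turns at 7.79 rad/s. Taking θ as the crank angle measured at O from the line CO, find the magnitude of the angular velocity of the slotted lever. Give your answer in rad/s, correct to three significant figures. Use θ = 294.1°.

2.11

ω = 7.79 rad/s
Crank pin A relative to C: A = (d + r cosθ, r sinθ); lever angle φ = atan2(r sinθ, d + r cosθ).
Differentiating tanφ: φ̇ = rω(d cosθ + r)/(d² + r² + 2dr cosθ).
d² + r² + 2dr cosθ = |CA|² = 0.0304673 m²;  d cosθ + r = +0.12279 m.
|ω_lever| = |0.0673·7.79·+0.12279| / 0.0304673 = 2.1129 rad/s.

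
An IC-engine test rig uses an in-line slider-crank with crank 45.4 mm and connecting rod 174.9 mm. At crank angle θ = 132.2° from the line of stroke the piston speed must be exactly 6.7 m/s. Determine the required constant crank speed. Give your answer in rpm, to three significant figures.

For an in-line slider-crank, |v_piston| = rω|sinθ|·[1 + r cosθ/√(L² − r² sin²θ)].
With r = 0.0454 m, L = 0.1749 m, θ = 132.2°: the bracketed kinematic factor |dx/dθ| = 0.027657 m.
ω = v/|dx/dθ| = 6.7/0.027657 = 242.26 rad/s.
N = 60ω/(2π) = 2313.4 rpm.

2310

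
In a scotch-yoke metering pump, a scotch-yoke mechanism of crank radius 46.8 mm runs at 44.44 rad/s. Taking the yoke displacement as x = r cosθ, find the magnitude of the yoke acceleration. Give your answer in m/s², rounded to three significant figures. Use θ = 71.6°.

29.2

ω = 44.44 rad/s
x = r cosθ ⇒ ẍ = −rω² cosθ (ω constant).
|a| = rω²|cosθ| = 0.0468·(44.44)²·|cos 71.6°| = 29.174 m/s².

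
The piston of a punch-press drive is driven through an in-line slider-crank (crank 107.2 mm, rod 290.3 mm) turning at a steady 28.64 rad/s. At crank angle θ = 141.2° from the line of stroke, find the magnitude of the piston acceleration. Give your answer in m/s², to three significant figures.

60.2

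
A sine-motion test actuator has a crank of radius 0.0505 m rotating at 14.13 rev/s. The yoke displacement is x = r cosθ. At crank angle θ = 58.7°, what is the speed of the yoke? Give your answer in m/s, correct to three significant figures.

3.83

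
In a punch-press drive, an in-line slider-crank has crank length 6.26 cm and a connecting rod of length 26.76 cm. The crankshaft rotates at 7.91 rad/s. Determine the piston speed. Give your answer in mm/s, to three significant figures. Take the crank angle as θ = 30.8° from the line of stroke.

305

ω = 7.91 rad/s
For an in-line slider-crank, x = r cosθ + √(L² − r² sin²θ), so v = −rω sinθ·[1 + r cosθ/√(L² − r² sin²θ)].
With r = 0.0626 m, L = 0.2676 m, θ = 30.8°: √(L² − r² sin²θ) = 0.26567 m.
v = −0.0626·7.91·0.51204·[1 + 0.0626·0.85896/0.26567] = -0.30486 m/s.
|v| = 0.30486 m/s = 304.86 mm/s.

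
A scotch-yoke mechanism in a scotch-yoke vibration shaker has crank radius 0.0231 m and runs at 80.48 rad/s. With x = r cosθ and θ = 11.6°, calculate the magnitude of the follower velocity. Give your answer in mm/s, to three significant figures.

ω = 80.48 rad/s
x = r cosθ ⇒ ẋ = −rω sinθ.
|v| = rω|sinθ| = 0.0231·80.48·|sin 11.6°| = 0.37382 m/s = 373.82 mm/s.

374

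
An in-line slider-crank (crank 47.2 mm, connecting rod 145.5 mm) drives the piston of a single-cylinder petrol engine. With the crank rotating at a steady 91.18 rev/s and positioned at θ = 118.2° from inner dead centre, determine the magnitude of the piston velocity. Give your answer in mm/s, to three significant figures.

20000

ω = 2π·91.2 = 572.9 rad/s
For an in-line slider-crank, x = r cosθ + √(L² − r² sin²θ), so v = −rω sinθ·[1 + r cosθ/√(L² − r² sin²θ)].
With r = 0.0472 m, L = 0.1455 m, θ = 118.2°: √(L² − r² sin²θ) = 0.13943 m.
v = −0.0472·572.9·0.88130·[1 + 0.0472·-0.47255/0.13943] = -20.019 m/s.
|v| = 20.019 m/s = 20019 mm/s.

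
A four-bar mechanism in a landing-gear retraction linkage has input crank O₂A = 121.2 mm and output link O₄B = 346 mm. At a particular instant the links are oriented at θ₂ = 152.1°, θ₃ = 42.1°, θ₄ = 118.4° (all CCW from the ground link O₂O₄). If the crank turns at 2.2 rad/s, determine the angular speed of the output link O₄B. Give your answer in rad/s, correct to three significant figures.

0.745

ω₂ = 2.2 rad/s
Differentiating the loop-closure r₂e^{iθ₂}+r₃e^{iθ₃}=r₁+r₄e^{iθ₄} gives r₂ω₂e^{iθ₂}+r₃ω₃e^{iθ₃}=r₄ω₄e^{iθ₄}.
Eliminating the other unknown: ω₄ = r₂ω₂ sin(θ₂−θ₃) / [r₄ sin(θ₄−θ₃)].
Numerator sine = +0.93969; denominator sine = +0.97155.
Result = 0.1212·2.2·(+0.93969) / (0.346·(+0.97155)) = +0.74537 rad/s; magnitude 0.74537 rad/s.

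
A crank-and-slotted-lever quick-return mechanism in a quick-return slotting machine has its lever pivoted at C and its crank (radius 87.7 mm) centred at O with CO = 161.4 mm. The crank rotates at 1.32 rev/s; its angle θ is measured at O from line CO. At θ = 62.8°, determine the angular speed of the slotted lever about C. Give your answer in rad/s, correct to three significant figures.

ω = 8.294 rad/s (from 1.32 rev/s).
Crank pin A relative to C: A = (d + r cosθ, r sinθ); lever angle φ = atan2(r sinθ, d + r cosθ).
Differentiating tanφ: φ̇ = rω(d cosθ + r)/(d² + r² + 2dr cosθ).
d² + r² + 2dr cosθ = |CA|² = 0.0466815 m²;  d cosθ + r = +0.16148 m.
|ω_lever| = |0.0877·8.294·+0.16148| / 0.0466815 = 2.516 rad/s.

2.52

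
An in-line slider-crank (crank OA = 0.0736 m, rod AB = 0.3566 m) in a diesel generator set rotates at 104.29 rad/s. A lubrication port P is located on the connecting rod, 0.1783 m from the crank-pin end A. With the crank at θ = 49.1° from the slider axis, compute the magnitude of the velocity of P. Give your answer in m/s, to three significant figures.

6.69

ω = 104.3 rad/s.  Crank-pin speed |V_A| = rω = 7.6757 m/s, perpendicular to OA.
Rod angle: sinφ = −(r/L) sinθ ⇒ φ = -8.975°; ω_rod = −rω cosθ/√(L²−r²sin²θ) = -14.268 rad/s.
V_P = V_A + ω_rod × AP, with AP = 0.1783 m along the rod.
Components: V_Px = −rω sinθ − a·ω_rod·sinφ = -6.1986 m/s;  V_Py = rω cosθ + a·ω_rod·cosφ = +2.5128 m/s.
|V_P| = √(V_Px² + V_Py²) = 6.6886 m/s.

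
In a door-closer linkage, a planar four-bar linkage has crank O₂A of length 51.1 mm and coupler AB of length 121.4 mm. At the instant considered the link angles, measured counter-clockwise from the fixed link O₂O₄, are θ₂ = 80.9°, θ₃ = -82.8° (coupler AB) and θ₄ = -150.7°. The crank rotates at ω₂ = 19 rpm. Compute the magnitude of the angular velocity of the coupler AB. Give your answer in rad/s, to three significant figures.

0.708

ω₂ = 1.99 rad/s (from 19 rpm).
Differentiating the loop-closure r₂e^{iθ₂}+r₃e^{iθ₃}=r₁+r₄e^{iθ₄} gives r₂ω₂e^{iθ₂}+r₃ω₃e^{iθ₃}=r₄ω₄e^{iθ₄}.
Eliminating the other unknown: ω₃ = r₂ω₂ sin(θ₄−θ₂) / [r₃ sin(θ₃−θ₄)].
Numerator sine = +0.78369; denominator sine = +0.92653.
Result = 0.0511·1.99·(+0.78369) / (0.1214·(+0.92653)) = +0.70839 rad/s; magnitude 0.70839 rad/s.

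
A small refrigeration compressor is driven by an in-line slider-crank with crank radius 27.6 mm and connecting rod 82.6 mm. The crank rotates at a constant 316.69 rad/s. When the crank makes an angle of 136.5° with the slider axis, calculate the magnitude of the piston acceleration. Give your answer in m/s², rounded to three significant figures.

1930

ω = 316.7 rad/s
x(θ) = r cosθ + √(L² − r² sin²θ); with ω constant, a = ω²·d²x/dθ².
d²x/dθ² = −r cosθ − r²(cos2θ)/√u − r⁴ sin²2θ/(4u^{3/2}),  u = L² − r² sin²θ = 0.00646181 m².
Substituting r = 0.0276 m, L = 0.0826 m, θ = 136.5°: d²x/dθ² = +0.019246 m.
a = ω²·d²x/dθ² = (316.7)²·(+0.019246) = +1930.2 m/s²;  |a| = 1930.2 m/s².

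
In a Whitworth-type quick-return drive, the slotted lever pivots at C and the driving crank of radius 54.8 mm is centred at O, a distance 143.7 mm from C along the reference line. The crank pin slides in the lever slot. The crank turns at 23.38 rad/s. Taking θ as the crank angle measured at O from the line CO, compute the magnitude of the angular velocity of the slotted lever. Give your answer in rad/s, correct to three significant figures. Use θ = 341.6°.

6.35

ω = 23.38 rad/s
Crank pin A relative to C: A = (d + r cosθ, r sinθ); lever angle φ = atan2(r sinθ, d + r cosθ).
Differentiating tanφ: φ̇ = rω(d cosθ + r)/(d² + r² + 2dr cosθ).
d² + r² + 2dr cosθ = |CA|² = 0.0385971 m²;  d cosθ + r = +0.19115 m.
|ω_lever| = |0.0548·23.38·+0.19115| / 0.0385971 = 6.3453 rad/s.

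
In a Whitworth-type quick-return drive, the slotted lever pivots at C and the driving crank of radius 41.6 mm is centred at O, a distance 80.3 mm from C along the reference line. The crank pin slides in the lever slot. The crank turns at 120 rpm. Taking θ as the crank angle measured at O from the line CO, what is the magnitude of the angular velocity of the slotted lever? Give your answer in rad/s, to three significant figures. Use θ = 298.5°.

3.68

ω = 12.57 rad/s (from 120 rpm).
Crank pin A relative to C: A = (d + r cosθ, r sinθ); lever angle φ = atan2(r sinθ, d + r cosθ).
Differentiating tanφ: φ̇ = rω(d cosθ + r)/(d² + r² + 2dr cosθ).
d² + r² + 2dr cosθ = |CA|² = 0.0113665 m²;  d cosθ + r = +0.079916 m.
|ω_lever| = |0.0416·12.57·+0.079916| / 0.0113665 = 3.6754 rad/s.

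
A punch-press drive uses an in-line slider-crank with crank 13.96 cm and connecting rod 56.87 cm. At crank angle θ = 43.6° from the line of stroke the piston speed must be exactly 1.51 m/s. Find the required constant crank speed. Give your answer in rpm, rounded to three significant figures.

For an in-line slider-crank, |v_piston| = rω|sinθ|·[1 + r cosθ/√(L² − r² sin²θ)].
With r = 0.1396 m, L = 0.5687 m, θ = 43.6°: the bracketed kinematic factor |dx/dθ| = 0.11363 m.
ω = v/|dx/dθ| = 1.51/0.11363 = 13.288 rad/s.
N = 60ω/(2π) = 126.89 rpm.

127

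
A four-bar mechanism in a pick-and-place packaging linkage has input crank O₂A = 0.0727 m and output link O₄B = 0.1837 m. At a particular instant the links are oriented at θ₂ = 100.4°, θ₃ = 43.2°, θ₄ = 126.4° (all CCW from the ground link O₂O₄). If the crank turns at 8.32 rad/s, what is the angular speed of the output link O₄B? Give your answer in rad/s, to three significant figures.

2.79

ω₂ = 8.32 rad/s
Differentiating the loop-closure r₂e^{iθ₂}+r₃e^{iθ₃}=r₁+r₄e^{iθ₄} gives r₂ω₂e^{iθ₂}+r₃ω₃e^{iθ₃}=r₄ω₄e^{iθ₄}.
Eliminating the other unknown: ω₄ = r₂ω₂ sin(θ₂−θ₃) / [r₄ sin(θ₄−θ₃)].
Numerator sine = +0.84057; denominator sine = +0.99297.
Result = 0.0727·8.32·(+0.84057) / (0.1837·(+0.99297)) = +2.7873 rad/s; magnitude 2.7873 rad/s.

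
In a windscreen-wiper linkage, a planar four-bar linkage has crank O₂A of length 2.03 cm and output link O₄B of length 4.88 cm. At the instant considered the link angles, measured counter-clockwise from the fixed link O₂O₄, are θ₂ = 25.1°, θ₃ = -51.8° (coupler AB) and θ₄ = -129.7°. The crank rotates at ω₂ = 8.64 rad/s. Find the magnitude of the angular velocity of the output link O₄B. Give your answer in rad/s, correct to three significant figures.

3.58

ω₂ = 8.64 rad/s
Differentiating the loop-closure r₂e^{iθ₂}+r₃e^{iθ₃}=r₁+r₄e^{iθ₄} gives r₂ω₂e^{iθ₂}+r₃ω₃e^{iθ₃}=r₄ω₄e^{iθ₄}.
Eliminating the other unknown: ω₄ = r₂ω₂ sin(θ₂−θ₃) / [r₄ sin(θ₄−θ₃)].
Numerator sine = +0.97398; denominator sine = -0.97778.
Result = 0.0203·8.64·(+0.97398) / (0.0488·(-0.97778)) = -3.5801 rad/s; magnitude 3.5801 rad/s.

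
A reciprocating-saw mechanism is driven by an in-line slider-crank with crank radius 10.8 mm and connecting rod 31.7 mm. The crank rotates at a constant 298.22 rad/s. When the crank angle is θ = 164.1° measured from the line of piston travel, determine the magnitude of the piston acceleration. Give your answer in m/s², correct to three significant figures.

642

ω = 298.2 rad/s
x(θ) = r cosθ + √(L² − r² sin²θ); with ω constant, a = ω²·d²x/dθ².
d²x/dθ² = −r cosθ − r²(cos2θ)/√u − r⁴ sin²2θ/(4u^{3/2}),  u = L² − r² sin²θ = 0.000996136 m².
Substituting r = 0.0108 m, L = 0.0317 m, θ = 164.1°: d²x/dθ² = +0.0072159 m.
a = ω²·d²x/dθ² = (298.2)²·(+0.0072159) = +641.75 m/s²;  |a| = 641.75 m/s².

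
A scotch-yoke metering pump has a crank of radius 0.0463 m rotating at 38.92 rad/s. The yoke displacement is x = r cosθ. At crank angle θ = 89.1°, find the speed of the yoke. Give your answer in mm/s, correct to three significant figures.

1800

ω = 38.92 rad/s
x = r cosθ ⇒ ẋ = −rω sinθ.
|v| = rω|sinθ| = 0.0463·38.92·|sin 89.1°| = 1.8018 m/s = 1801.8 mm/s.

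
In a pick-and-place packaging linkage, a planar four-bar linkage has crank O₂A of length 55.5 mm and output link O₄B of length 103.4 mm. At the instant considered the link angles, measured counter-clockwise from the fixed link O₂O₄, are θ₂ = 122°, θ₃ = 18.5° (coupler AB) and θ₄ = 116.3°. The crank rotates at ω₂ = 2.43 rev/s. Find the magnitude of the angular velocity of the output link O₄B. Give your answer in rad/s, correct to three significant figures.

8.04

ω₂ = 15.27 rad/s (from 2.43 rev/s).
Differentiating the loop-closure r₂e^{iθ₂}+r₃e^{iθ₃}=r₁+r₄e^{iθ₄} gives r₂ω₂e^{iθ₂}+r₃ω₃e^{iθ₃}=r₄ω₄e^{iθ₄}.
Eliminating the other unknown: ω₄ = r₂ω₂ sin(θ₂−θ₃) / [r₄ sin(θ₄−θ₃)].
Numerator sine = +0.97237; denominator sine = +0.99075.
Result = 0.0555·15.27·(+0.97237) / (0.1034·(+0.99075)) = +8.0432 rad/s; magnitude 8.0432 rad/s.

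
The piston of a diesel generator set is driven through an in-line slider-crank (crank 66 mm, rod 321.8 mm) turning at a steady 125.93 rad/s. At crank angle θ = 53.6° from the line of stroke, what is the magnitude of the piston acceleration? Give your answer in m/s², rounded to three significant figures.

559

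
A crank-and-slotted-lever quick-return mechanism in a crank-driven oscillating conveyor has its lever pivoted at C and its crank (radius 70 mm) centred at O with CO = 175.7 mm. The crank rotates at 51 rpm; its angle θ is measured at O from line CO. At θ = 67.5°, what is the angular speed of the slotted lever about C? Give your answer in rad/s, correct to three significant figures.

1.14

ω = 5.341 rad/s (from 51 rpm).
Crank pin A relative to C: A = (d + r cosθ, r sinθ); lever angle φ = atan2(r sinθ, d + r cosθ).
Differentiating tanφ: φ̇ = rω(d cosθ + r)/(d² + r² + 2dr cosθ).
d² + r² + 2dr cosθ = |CA|² = 0.0451837 m²;  d cosθ + r = +0.13724 m.
|ω_lever| = |0.07·5.341·+0.13724| / 0.0451837 = 1.1355 rad/s.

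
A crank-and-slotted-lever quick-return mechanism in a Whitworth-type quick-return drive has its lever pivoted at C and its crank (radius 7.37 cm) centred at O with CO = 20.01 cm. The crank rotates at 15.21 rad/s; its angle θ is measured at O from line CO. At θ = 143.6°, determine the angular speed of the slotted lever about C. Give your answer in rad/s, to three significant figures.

ω = 15.21 rad/s
Crank pin A relative to C: A = (d + r cosθ, r sinθ); lever angle φ = atan2(r sinθ, d + r cosθ).
Differentiating tanφ: φ̇ = rω(d cosθ + r)/(d² + r² + 2dr cosθ).
d² + r² + 2dr cosθ = |CA|² = 0.0217316 m²;  d cosθ + r = -0.087359 m.
|ω_lever| = |0.0737·15.21·-0.087359| / 0.0217316 = 4.5062 rad/s.

4.51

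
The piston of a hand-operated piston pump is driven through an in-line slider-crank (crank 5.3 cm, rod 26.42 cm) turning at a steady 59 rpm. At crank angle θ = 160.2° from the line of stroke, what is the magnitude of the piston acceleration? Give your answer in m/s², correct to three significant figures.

ω = 2π·59/60 = 6.178 rad/s
x(θ) = r cosθ + √(L² − r² sin²θ); with ω constant, a = ω²·d²x/dθ².
d²x/dθ² = −r cosθ − r²(cos2θ)/√u − r⁴ sin²2θ/(4u^{3/2}),  u = L² − r² sin²θ = 0.0694793 m².
Substituting r = 0.053 m, L = 0.2642 m, θ = 160.2°: d²x/dθ² = +0.041612 m.
a = ω²·d²x/dθ² = (6.178)²·(+0.041612) = +1.5885 m/s²;  |a| = 1.5885 m/s².

1.59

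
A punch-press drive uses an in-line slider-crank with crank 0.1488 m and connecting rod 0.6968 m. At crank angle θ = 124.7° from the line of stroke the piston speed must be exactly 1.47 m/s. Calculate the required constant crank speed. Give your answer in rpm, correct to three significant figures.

For an in-line slider-crank, |v_piston| = rω|sinθ|·[1 + r cosθ/√(L² − r² sin²θ)].
With r = 0.1488 m, L = 0.6968 m, θ = 124.7°: the bracketed kinematic factor |dx/dθ| = 0.10723 m.
ω = v/|dx/dθ| = 1.47/0.10723 = 13.709 rad/s.
N = 60ω/(2π) = 130.91 rpm.

131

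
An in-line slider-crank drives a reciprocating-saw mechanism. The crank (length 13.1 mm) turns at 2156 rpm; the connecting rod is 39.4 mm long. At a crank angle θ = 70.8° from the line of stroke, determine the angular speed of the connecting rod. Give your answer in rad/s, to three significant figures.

26.0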